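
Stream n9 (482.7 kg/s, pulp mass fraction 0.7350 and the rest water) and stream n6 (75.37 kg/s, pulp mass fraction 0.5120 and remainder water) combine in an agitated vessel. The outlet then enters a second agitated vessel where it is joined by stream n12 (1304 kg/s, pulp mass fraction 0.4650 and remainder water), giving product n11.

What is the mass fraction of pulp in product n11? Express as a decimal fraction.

0.5369

Overall, product flow = 1862.1 kg/s.
pulp in = 482.7×0.735 + 75.37×0.512 + 1304×0.465 = 999.73 kg/s.
pulp fraction in n11 = 0.5369.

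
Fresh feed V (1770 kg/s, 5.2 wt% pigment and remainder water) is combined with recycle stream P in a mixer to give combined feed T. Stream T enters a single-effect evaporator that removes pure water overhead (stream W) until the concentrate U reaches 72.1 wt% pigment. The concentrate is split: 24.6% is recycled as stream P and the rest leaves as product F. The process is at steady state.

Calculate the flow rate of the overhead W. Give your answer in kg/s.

Overall pigment balance (none leaves overhead): pigment in fresh feed = pigment in product, i.e. 1770×0.052 = (1−0.246)·U·0.721.
U = 92.04/(0.721×0.754) = 169.31 kg/s.
Recycle P = 0.246×169.31 = 41.649 kg/s.
Combined feed T = 1770 + 41.649 = 1811.6 kg/s.
Overhead W = T − U = 1811.6 − 169.31 = 1642.3 kg/s.

1642 kg/s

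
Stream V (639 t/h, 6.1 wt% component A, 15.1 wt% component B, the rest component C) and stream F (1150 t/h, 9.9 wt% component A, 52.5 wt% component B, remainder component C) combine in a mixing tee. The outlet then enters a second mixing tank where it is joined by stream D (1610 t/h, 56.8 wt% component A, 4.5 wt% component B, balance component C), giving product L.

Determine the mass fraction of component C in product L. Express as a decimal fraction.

0.4587

Overall, product flow = 3399 t/h.
component C in = 639×0.788 + 1150×0.376 + 1610×0.387 = 1559 t/h.
component C fraction in L = 0.4587.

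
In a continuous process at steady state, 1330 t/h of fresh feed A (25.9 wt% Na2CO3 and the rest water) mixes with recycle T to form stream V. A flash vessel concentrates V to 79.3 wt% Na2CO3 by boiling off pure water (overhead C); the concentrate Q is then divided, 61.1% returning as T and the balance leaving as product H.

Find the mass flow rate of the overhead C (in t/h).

Overall Na2CO3 balance (none leaves overhead): Na2CO3 in fresh feed = Na2CO3 in product, i.e. 1330×0.259 = (1−0.611)·Q·0.793.
Q = 344.47/(0.793×0.389) = 1116.7 t/h.
Recycle T = 0.611×1116.7 = 682.29 t/h.
Combined feed V = 1330 + 682.29 = 2012.3 t/h.
Overhead C = V − Q = 2012.3 − 1116.7 = 895.61 t/h.

895.6 t/h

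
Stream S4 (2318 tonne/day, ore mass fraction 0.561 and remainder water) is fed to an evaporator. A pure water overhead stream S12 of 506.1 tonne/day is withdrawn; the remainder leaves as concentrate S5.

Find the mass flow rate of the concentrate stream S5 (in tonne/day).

1812 tonne/day

Concentrate = 2318 − 506.1 = 1811.9 tonne/day.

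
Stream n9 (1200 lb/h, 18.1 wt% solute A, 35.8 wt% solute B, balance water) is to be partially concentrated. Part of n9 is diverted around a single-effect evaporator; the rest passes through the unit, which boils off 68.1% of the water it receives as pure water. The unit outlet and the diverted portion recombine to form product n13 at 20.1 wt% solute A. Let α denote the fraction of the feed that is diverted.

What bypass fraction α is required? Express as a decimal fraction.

0.683

All 1200×0.181 = 217.2 lb/h of solute A reaches n13, so n13 = 217.2/0.201 = 1080.6 lb/h and vapour = 119.4 lb/h.
The evaporator receives (1−α)·1200 of feed at 0.461 water and removes 0.681 of that water:
0.681×0.461×(1−α)×1200 = 119.4
(1−α) = 119.4/376.73 = 0.3169;  α = 0.6831.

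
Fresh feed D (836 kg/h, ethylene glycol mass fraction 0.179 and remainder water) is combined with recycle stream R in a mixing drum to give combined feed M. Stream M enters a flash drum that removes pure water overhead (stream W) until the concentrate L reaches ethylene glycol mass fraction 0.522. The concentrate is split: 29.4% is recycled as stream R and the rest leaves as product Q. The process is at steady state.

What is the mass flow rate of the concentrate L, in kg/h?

406.1 kg/h

Overall ethylene glycol balance (none leaves overhead): ethylene glycol in fresh feed = ethylene glycol in product, i.e. 836×0.179 = (1−0.294)·L·0.522.
L = 149.64/(0.522×0.706) = 406.05 kg/h.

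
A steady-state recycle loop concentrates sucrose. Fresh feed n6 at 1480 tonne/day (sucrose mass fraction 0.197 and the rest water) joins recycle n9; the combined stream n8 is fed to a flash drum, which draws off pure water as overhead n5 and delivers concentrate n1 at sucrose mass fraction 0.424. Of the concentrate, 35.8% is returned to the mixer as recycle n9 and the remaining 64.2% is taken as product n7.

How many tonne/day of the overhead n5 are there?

792.4 tonne/day

Overall sucrose balance (none leaves overhead): sucrose in fresh feed = sucrose in product, i.e. 1480×0.197 = (1−0.358)·n1·0.424.
n1 = 291.56/(0.424×0.642) = 1071.1 tonne/day.
Recycle n9 = 0.358×1071.1 = 383.45 tonne/day.
Combined feed n8 = 1480 + 383.45 = 1863.5 tonne/day.
Overhead n5 = n8 − n1 = 1863.5 − 1071.1 = 792.36 tonne/day.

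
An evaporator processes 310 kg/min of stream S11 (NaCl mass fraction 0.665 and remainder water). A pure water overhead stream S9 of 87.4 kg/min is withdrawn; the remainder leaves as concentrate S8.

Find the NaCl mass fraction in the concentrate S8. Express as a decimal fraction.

NaCl is not removed: 310×0.665 = 206.15 kg/min of NaCl enters S8.
Concentrate = 310 − 87.4 = 222.6 kg/min.
Mass fraction = 206.15/222.6 = 0.926.

0.926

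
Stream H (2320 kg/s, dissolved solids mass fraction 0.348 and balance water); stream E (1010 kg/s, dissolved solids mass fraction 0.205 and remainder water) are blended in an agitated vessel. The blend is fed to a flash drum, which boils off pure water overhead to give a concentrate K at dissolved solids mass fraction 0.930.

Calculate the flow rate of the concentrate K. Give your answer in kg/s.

1091 kg/s

dissolved solids entering = 2320×0.348 + 1010×0.205 = 1014.4 kg/s.
All dissolved solids reports to K, so K = 1014.4/0.930 = 1090.8 kg/s.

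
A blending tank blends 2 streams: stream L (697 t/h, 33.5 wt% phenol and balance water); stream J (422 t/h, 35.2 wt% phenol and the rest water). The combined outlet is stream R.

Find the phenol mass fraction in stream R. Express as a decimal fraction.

Total flow out = 697 + 422 = 1119 t/h.
phenol in = 697×0.335 + 422×0.352 = 382.04 t/h.
phenol mass fraction in R = 382.04/1119 = 0.341.

0.341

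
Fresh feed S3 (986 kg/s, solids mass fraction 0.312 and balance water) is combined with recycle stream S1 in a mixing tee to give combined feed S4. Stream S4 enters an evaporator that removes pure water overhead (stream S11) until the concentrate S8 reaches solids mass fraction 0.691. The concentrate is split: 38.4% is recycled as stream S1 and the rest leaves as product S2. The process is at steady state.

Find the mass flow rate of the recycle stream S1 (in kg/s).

277.5 kg/s

Overall solids balance (none leaves overhead): solids in fresh feed = solids in product, i.e. 986×0.312 = (1−0.384)·S8·0.691.
S8 = 307.63/(0.691×0.616) = 722.72 kg/s.
Recycle S1 = 0.384×722.72 = 277.53 kg/s.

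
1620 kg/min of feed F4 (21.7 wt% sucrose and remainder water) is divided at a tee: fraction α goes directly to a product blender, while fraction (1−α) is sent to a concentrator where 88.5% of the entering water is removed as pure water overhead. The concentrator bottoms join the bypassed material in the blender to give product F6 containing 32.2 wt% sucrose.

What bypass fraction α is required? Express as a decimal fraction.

0.529

All 1620×0.217 = 351.54 kg/min of sucrose reaches F6, so F6 = 351.54/0.322 = 1091.7 kg/min and vapour = 528.26 kg/min.
The evaporator receives (1−α)·1620 of feed at 0.783 water and removes 0.885 of that water:
0.885×0.783×(1−α)×1620 = 528.26
(1−α) = 528.26/1122.6 = 0.4706;  α = 0.5294.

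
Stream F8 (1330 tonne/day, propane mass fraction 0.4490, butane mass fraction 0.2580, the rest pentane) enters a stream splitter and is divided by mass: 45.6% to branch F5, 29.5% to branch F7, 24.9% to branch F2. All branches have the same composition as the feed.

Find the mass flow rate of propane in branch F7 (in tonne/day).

Branch F7 total = 0.295×1330 = 392.35 tonne/day.
propane in F7 = 0.449×392.35 = 176.17 tonne/day.

176.2 tonne/day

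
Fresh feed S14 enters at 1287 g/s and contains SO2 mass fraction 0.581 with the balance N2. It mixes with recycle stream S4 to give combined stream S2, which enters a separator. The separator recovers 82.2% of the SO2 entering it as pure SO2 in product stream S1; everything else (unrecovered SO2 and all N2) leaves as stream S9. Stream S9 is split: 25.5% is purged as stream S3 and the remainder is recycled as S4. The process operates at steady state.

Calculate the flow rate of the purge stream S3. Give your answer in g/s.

N2 enters only via S14 and leaves only via the purge: 1287×0.419 = 0.255×(N2 in S9), and the separator passes all N2, so N2 in S2 = N2 in S9 = 2114.7 g/s.
SO2 in S2: m_A = 1287×0.581 + (1−0.255)·(1−0.822)·m_A, so m_A = 747.75/0.8674 = 862.07 g/s.
S9 = (1−0.822)×862.07 + 2114.7 = 2268.2 g/s.
Purge S3 = 0.255×2268.2 = 578.38 g/s.

578.4 g/s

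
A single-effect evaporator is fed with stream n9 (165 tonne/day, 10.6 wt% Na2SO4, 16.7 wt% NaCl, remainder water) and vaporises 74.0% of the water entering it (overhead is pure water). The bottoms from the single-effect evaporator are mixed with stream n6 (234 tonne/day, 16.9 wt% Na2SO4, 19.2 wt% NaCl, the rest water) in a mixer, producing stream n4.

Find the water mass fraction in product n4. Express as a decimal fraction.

0.5825

Vapour removed = 0.740×0.727×165 = 88.767 tonne/day; concentrate = 76.233 tonne/day.
water reaching the mixer = 31.188 (from concentrate) + 234×0.639 = 180.71 tonne/day.
Product flow = 76.233 + 234 = 310.23 tonne/day; water fraction = 0.5825.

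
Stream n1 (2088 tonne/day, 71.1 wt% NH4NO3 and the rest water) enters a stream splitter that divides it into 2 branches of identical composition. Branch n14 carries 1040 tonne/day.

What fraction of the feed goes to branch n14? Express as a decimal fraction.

Fraction to n14 = 1040/2088 = 0.4981.

0.498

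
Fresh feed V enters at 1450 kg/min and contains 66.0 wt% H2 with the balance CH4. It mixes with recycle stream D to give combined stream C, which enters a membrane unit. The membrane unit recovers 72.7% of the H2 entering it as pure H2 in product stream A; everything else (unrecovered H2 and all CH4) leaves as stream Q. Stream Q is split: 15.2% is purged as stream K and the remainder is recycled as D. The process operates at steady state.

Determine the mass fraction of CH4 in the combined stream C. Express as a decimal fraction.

CH4 enters only via V and leaves only via the purge: 1450×0.340 = 0.152×(CH4 in Q), and the membrane unit passes all CH4, so CH4 in C = CH4 in Q = 3243.4 kg/min.
H2 in C: m_A = 1450×0.660 + (1−0.152)·(1−0.727)·m_A, so m_A = 957/0.7685 = 1245.3 kg/min.
C = 1245.3 + 3243.4 = 4488.7 kg/min.
CH4 fraction in C = 3243.4/4488.7 = 0.7226.

0.7226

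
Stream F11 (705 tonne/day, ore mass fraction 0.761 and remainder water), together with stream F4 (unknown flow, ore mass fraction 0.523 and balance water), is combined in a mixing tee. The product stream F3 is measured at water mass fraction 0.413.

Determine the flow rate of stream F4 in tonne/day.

1917 tonne/day

Let F4 be the unknown flow. Total out = 705 + F4.
water balance: 168.5 + 0.477·F4 = 0.413·(705 + F4)
(0.477 − 0.413)·F4 = 0.413×705 − 168.5 = 122.67
F4 = 122.67 / 0.064 = 1916.7 tonne/day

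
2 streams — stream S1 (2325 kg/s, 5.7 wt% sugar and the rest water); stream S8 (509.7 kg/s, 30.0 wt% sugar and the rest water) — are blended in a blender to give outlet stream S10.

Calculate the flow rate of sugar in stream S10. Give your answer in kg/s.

sugar out = sugar in = 2325×0.057 + 509.7×0.300 = 285.44 kg/s.

285.4 kg/s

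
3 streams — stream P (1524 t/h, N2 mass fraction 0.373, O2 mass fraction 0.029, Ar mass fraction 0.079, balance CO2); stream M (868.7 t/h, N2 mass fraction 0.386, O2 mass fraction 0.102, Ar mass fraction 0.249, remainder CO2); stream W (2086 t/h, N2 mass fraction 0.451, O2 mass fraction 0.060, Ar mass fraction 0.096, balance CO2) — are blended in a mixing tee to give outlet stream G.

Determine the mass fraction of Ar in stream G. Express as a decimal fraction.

0.120

Total flow out = 1524 + 868.7 + 2086 = 4478.7 t/h.
Ar in = 1524×0.079 + 868.7×0.249 + 2086×0.096 = 536.96 t/h.
Ar mass fraction in G = 536.96/4478.7 = 0.120.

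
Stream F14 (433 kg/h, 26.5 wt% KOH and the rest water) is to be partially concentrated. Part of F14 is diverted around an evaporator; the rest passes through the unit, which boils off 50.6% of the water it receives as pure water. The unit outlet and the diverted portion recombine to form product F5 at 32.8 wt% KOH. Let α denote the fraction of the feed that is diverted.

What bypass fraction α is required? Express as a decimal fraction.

All 433×0.265 = 114.75 kg/h of KOH reaches F5, so F5 = 114.75/0.328 = 349.83 kg/h and vapour = 83.168 kg/h.
The evaporator receives (1−α)·433 of feed at 0.735 water and removes 0.506 of that water:
0.506×0.735×(1−α)×433 = 83.168
(1−α) = 83.168/161.04 = 0.5165;  α = 0.4835.

0.484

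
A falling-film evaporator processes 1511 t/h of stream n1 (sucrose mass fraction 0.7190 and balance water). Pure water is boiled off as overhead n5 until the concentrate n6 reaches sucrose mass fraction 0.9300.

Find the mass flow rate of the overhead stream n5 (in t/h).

342.8 t/h

sucrose is conserved: 1511×0.719 = 1086.4 t/h all reports to the concentrate.
Concentrate = 1086.4/(target fraction) = 1168.2 t/h.
Overhead = 1511 − 1168.2 = 342.82 t/h.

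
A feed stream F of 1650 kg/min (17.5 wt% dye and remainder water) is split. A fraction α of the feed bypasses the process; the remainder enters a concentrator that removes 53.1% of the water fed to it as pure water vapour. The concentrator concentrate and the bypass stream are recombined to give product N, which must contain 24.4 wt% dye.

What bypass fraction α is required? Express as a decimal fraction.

All 1650×0.175 = 288.75 kg/min of dye reaches N, so N = 288.75/0.244 = 1183.4 kg/min and vapour = 466.6 kg/min.
The evaporator receives (1−α)·1650 of feed at 0.825 water and removes 0.531 of that water:
0.531×0.825×(1−α)×1650 = 466.6
(1−α) = 466.6/722.82 = 0.6455;  α = 0.3545.

0.354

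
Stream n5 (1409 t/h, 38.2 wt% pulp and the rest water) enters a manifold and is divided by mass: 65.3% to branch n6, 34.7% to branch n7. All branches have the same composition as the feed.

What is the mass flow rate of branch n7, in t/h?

Branch n7 flow = 0.347×1409 = 488.92 t/h.

488.9 t/h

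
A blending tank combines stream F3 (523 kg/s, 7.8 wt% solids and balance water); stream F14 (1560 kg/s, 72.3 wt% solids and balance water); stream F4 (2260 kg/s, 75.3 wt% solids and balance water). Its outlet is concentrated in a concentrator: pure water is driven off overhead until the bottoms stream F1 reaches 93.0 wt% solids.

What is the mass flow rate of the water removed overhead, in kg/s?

1256 kg/s

solids entering = 523×0.078 + 1560×0.723 + 2260×0.753 = 2870.5 kg/s.
All solids reports to F1, so F1 = 2870.5/0.930 = 3086.5 kg/s.
Total feed = 4343 kg/s; overhead = 4343 − 3086.5 = 1256.5 kg/s.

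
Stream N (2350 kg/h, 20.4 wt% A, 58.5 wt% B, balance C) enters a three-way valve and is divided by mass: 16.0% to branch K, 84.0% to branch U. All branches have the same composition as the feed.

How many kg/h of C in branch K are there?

79.34 kg/h

Branch K total = 0.160×2350 = 376 kg/h.
C in K = 0.211×376 = 79.336 kg/h.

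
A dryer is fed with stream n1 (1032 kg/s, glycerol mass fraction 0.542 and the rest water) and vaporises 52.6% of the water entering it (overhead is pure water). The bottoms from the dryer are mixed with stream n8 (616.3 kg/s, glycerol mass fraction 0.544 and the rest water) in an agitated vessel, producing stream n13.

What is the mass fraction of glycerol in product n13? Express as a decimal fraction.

Vapour removed = 0.526×0.458×1032 = 248.62 kg/s; concentrate = 783.38 kg/s.
glycerol reaching the mixer = 559.34 (from concentrate) + 616.3×0.544 = 894.61 kg/s.
Product flow = 783.38 + 616.3 = 1399.7 kg/s; glycerol fraction = 0.639.

0.639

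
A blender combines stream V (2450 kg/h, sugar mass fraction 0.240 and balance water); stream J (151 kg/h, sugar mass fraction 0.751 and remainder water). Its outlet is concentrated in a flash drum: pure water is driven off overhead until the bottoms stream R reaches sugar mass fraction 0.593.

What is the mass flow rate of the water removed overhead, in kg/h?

sugar entering = 2450×0.240 + 151×0.751 = 701.4 kg/h.
All sugar reports to R, so R = 701.4/0.593 = 1182.8 kg/h.
Total feed = 2601 kg/h; overhead = 2601 − 1182.8 = 1418.2 kg/h.

1418 kg/h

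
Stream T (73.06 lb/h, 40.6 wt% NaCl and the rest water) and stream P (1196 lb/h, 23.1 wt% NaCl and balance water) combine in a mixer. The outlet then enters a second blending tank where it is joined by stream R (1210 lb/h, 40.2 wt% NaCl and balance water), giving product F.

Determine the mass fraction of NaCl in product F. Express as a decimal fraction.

0.320

Overall, product flow = 2479.1 lb/h.
NaCl in = 73.06×0.406 + 1196×0.231 + 1210×0.402 = 792.36 lb/h.
NaCl fraction in F = 0.320.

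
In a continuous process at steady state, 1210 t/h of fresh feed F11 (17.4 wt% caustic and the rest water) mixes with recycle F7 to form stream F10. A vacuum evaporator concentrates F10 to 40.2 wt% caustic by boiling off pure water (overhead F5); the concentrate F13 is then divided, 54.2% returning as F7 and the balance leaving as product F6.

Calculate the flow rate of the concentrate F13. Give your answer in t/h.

1144 t/h

Overall caustic balance (none leaves overhead): caustic in fresh feed = caustic in product, i.e. 1210×0.174 = (1−0.542)·F13·0.402.
F13 = 210.54/(0.402×0.458) = 1143.5 t/h.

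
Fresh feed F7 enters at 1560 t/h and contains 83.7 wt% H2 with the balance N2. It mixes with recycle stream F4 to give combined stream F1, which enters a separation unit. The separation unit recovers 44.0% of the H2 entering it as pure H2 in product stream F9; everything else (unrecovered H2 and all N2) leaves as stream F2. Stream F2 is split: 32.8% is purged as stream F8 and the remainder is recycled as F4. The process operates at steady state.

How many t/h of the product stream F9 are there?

921.2 t/h

H2 in F1: m_A = 1560×0.837 + (1−0.328)·(1−0.440)·m_A, so m_A = 1305.7/0.6237 = 2093.6 t/h.
Product F9 = 0.440×2093.6 = 921.17 t/h.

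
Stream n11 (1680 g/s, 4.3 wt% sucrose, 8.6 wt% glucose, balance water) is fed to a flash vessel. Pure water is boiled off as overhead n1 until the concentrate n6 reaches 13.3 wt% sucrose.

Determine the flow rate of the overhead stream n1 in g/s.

sucrose is conserved: 1680×0.043 = 72.24 g/s all reports to the concentrate.
Concentrate = 72.24/(target fraction) = 543.16 g/s.
Overhead = 1680 − 543.16 = 1136.8 g/s.

1137 g/s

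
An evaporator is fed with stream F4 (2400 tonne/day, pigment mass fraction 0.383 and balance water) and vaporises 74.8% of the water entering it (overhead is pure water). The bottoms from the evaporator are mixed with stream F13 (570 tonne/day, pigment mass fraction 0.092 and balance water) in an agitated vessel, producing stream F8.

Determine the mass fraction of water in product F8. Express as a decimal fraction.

Vapour removed = 0.748×0.617×2400 = 1107.6 tonne/day; concentrate = 1292.4 tonne/day.
water reaching the mixer = 373.16 (from concentrate) + 570×0.908 = 890.72 tonne/day.
Product flow = 1292.4 + 570 = 1862.4 tonne/day; water fraction = 0.478.

0.478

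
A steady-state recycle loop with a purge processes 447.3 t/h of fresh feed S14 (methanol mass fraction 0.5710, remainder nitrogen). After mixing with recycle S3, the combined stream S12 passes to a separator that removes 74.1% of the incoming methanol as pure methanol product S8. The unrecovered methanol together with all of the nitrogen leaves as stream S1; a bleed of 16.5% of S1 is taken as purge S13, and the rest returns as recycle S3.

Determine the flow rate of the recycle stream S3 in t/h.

1042 t/h

nitrogen enters only via S14 and leaves only via the purge: 447.3×0.429 = 0.165×(nitrogen in S1), and the separator passes all nitrogen, so nitrogen in S12 = nitrogen in S1 = 1163 t/h.
methanol in S12: m_A = 447.3×0.571 + (1−0.165)·(1−0.741)·m_A, so m_A = 255.41/0.7837 = 325.89 t/h.
S1 = (1−0.741)×325.89 + 1163 = 1247.4 t/h.
Recycle S3 = (1−0.165)×1247.4 = 1041.6 t/h.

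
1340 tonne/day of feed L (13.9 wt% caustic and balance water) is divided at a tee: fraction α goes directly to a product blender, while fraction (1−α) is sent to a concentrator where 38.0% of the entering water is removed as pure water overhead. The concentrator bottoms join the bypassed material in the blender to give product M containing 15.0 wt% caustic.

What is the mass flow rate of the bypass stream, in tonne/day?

1040 tonne/day

All 1340×0.139 = 186.26 tonne/day of caustic reaches M, so M = 186.26/0.150 = 1241.7 tonne/day and vapour = 98.267 tonne/day.
The evaporator receives (1−α)·1340 of feed at 0.861 water and removes 0.380 of that water:
0.380×0.861×(1−α)×1340 = 98.267
(1−α) = 98.267/438.42 = 0.2241;  α = 0.7759.
Bypass flow = 0.7759×1340 = 1039.7 tonne/day.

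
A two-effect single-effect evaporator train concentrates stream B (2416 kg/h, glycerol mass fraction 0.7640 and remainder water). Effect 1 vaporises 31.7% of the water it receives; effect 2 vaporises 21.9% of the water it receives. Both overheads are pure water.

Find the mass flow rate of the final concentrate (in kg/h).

water in feed = 2416×0.236 = 570.18 kg/h.
After stage 1: water left = (1−0.317)×570.18 = 389.43; stream total = 2235.3 kg/h.
After stage 2: water left = (1−0.219)×389.43 = 304.14; final concentrate = 2150 kg/h.

2150 kg/h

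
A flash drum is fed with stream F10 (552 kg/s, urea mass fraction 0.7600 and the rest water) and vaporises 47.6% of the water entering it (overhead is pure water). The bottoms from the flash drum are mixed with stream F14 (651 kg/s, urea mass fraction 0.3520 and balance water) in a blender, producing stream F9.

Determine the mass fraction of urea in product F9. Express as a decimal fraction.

0.5690

Vapour removed = 0.476×0.240×552 = 63.06 kg/s; concentrate = 488.94 kg/s.
urea reaching the mixer = 419.52 (from concentrate) + 651×0.352 = 648.67 kg/s.
Product flow = 488.94 + 651 = 1139.9 kg/s; urea fraction = 0.5690.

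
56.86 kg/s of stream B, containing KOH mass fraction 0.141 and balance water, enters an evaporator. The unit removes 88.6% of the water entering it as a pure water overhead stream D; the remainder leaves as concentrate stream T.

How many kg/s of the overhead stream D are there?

43.27 kg/s

water entering = 56.86×0.859 = 48.843 kg/s; overhead removed = 0.886×48.843 = 43.275 kg/s.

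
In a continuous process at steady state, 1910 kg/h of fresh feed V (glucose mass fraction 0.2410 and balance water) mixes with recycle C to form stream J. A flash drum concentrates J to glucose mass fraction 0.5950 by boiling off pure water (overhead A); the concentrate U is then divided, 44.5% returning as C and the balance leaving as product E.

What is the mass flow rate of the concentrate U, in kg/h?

Overall glucose balance (none leaves overhead): glucose in fresh feed = glucose in product, i.e. 1910×0.241 = (1−0.445)·U·0.595.
U = 460.31/(0.595×0.555) = 1393.9 kg/h.

1394 kg/h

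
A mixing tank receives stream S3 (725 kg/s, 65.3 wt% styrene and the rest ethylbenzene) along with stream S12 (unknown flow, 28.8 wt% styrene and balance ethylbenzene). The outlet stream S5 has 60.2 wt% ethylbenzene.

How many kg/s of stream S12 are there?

1681 kg/s

Let S12 be the unknown flow. Total out = 725 + S12.
ethylbenzene balance: 251.57 + 0.712·S12 = 0.602·(725 + S12)
(0.712 − 0.602)·S12 = 0.602×725 − 251.57 = 184.88
S12 = 184.88 / 0.110 = 1680.7 kg/s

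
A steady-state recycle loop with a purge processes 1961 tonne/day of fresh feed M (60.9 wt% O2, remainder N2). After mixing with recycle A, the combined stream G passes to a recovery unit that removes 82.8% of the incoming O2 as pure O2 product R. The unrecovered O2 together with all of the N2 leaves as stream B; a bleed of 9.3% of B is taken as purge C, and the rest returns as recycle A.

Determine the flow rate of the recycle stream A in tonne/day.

7699 tonne/day

N2 enters only via M and leaves only via the purge: 1961×0.391 = 0.093×(N2 in B), and the recovery unit passes all N2, so N2 in G = N2 in B = 8244.6 tonne/day.
O2 in G: m_A = 1961×0.609 + (1−0.093)·(1−0.828)·m_A, so m_A = 1194.2/0.8440 = 1415 tonne/day.
B = (1−0.828)×1415 + 8244.6 = 8488 tonne/day.
Recycle A = (1−0.093)×8488 = 7698.6 tonne/day.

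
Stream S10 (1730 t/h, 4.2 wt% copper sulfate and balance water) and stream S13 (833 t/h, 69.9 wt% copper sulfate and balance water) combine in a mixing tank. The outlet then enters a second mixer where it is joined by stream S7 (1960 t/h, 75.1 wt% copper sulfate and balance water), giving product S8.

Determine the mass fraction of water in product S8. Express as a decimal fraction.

Overall, product flow = 4523 t/h.
water in = 1730×0.958 + 833×0.301 + 1960×0.249 = 2396.1 t/h.
water fraction in S8 = 0.5298.

0.5298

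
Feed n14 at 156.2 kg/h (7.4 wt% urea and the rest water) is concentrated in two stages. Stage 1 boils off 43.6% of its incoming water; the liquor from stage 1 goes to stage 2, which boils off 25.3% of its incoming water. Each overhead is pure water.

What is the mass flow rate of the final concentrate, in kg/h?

water in feed = 156.2×0.926 = 144.64 kg/h.
After stage 1: water left = (1−0.436)×144.64 = 81.578; stream total = 93.136 kg/h.
After stage 2: water left = (1−0.253)×81.578 = 60.938; final concentrate = 72.497 kg/h.

72.5 kg/h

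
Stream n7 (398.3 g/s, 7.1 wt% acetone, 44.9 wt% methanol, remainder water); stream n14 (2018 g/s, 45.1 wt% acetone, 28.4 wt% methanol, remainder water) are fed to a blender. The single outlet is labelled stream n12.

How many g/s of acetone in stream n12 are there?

938.4 g/s

acetone out = acetone in = 398.3×0.071 + 2018×0.451 = 938.4 g/s.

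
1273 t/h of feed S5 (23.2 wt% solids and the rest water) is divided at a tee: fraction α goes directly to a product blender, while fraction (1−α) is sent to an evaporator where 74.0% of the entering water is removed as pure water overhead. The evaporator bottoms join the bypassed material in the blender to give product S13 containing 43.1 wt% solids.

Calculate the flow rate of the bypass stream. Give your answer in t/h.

All 1273×0.232 = 295.34 t/h of solids reaches S13, so S13 = 295.34/0.431 = 685.23 t/h and vapour = 587.77 t/h.
The evaporator receives (1−α)·1273 of feed at 0.768 water and removes 0.740 of that water:
0.740×0.768×(1−α)×1273 = 587.77
(1−α) = 587.77/723.47 = 0.8124;  α = 0.1876.
Bypass flow = 0.1876×1273 = 238.78 t/h.

238.8 t/h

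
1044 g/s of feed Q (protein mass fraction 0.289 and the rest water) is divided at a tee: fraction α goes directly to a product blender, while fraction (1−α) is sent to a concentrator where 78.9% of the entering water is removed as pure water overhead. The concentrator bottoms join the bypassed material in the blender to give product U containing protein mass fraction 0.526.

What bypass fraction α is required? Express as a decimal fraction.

0.197

All 1044×0.289 = 301.72 g/s of protein reaches U, so U = 301.72/0.526 = 573.6 g/s and vapour = 470.4 g/s.
The evaporator receives (1−α)·1044 of feed at 0.711 water and removes 0.789 of that water:
0.789×0.711×(1−α)×1044 = 470.4
(1−α) = 470.4/585.66 = 0.8032;  α = 0.1968.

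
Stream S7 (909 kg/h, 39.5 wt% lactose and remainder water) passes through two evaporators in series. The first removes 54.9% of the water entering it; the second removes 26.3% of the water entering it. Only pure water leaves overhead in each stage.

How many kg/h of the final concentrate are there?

water in feed = 909×0.605 = 549.94 kg/h.
After stage 1: water left = (1−0.549)×549.94 = 248.03; stream total = 607.08 kg/h.
After stage 2: water left = (1−0.263)×248.03 = 182.79; final concentrate = 541.85 kg/h.

541.8 kg/h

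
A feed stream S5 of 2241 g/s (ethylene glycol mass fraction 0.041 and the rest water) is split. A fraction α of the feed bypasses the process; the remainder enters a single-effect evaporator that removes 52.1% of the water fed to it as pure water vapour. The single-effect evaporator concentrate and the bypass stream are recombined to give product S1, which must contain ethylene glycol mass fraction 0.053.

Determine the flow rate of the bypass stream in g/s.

All 2241×0.041 = 91.881 g/s of ethylene glycol reaches S1, so S1 = 91.881/0.053 = 1733.6 g/s and vapour = 507.4 g/s.
The evaporator receives (1−α)·2241 of feed at 0.959 water and removes 0.521 of that water:
0.521×0.959×(1−α)×2241 = 507.4
(1−α) = 507.4/1119.7 = 0.4532;  α = 0.5468.
Bypass flow = 0.5468×2241 = 1225.5 g/s.

1225 g/s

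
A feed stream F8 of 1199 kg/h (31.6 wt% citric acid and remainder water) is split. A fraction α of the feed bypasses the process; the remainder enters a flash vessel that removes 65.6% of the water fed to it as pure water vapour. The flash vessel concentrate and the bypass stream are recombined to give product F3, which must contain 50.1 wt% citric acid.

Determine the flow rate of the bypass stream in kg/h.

All 1199×0.316 = 378.88 kg/h of citric acid reaches F3, so F3 = 378.88/0.501 = 756.26 kg/h and vapour = 442.74 kg/h.
The evaporator receives (1−α)·1199 of feed at 0.684 water and removes 0.656 of that water:
0.656×0.684×(1−α)×1199 = 442.74
(1−α) = 442.74/538 = 0.8230;  α = 0.1770.
Bypass flow = 0.1770×1199 = 212.28 kg/h.

212.3 kg/h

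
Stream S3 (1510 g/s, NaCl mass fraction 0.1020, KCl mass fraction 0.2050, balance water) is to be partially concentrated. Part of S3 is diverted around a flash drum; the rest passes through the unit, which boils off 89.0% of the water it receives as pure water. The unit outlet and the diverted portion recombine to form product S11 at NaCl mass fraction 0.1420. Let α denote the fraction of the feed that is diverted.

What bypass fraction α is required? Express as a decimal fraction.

All 1510×0.102 = 154.02 g/s of NaCl reaches S11, so S11 = 154.02/0.142 = 1084.6 g/s and vapour = 425.35 g/s.
The evaporator receives (1−α)·1510 of feed at 0.693 water and removes 0.890 of that water:
0.890×0.693×(1−α)×1510 = 425.35
(1−α) = 425.35/931.32 = 0.4567;  α = 0.5433.

0.543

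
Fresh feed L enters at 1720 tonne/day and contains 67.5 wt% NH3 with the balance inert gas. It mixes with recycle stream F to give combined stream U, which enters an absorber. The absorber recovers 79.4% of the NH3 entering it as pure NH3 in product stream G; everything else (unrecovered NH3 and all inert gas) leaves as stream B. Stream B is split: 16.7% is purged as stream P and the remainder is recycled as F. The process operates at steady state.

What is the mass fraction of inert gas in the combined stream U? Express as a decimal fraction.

inert gas enters only via L and leaves only via the purge: 1720×0.325 = 0.167×(inert gas in B), and the absorber passes all inert gas, so inert gas in U = inert gas in B = 3347.3 tonne/day.
NH3 in U: m_A = 1720×0.675 + (1−0.167)·(1−0.794)·m_A, so m_A = 1161/0.8284 = 1401.5 tonne/day.
U = 1401.5 + 3347.3 = 4748.8 tonne/day.
inert gas fraction in U = 3347.3/4748.8 = 0.705.

0.705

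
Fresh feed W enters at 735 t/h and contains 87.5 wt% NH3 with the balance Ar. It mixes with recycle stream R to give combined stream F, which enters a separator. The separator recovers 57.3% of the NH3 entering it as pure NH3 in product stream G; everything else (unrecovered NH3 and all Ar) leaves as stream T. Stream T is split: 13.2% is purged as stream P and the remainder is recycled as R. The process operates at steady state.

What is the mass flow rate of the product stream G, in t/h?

585.5 t/h

NH3 in F: m_A = 735×0.875 + (1−0.132)·(1−0.573)·m_A, so m_A = 643.12/0.6294 = 1021.9 t/h.
Product G = 0.573×1021.9 = 585.53 t/h.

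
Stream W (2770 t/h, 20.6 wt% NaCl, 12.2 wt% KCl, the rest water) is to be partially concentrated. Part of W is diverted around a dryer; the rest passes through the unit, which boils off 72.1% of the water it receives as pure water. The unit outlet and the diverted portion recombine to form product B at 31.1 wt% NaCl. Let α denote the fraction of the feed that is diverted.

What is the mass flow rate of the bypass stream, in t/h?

All 2770×0.206 = 570.62 t/h of NaCl reaches B, so B = 570.62/0.311 = 1834.8 t/h and vapour = 935.21 t/h.
The evaporator receives (1−α)·2770 of feed at 0.672 water and removes 0.721 of that water:
0.721×0.672×(1−α)×2770 = 935.21
(1−α) = 935.21/1342.1 = 0.6968;  α = 0.3032.
Bypass flow = 0.3032×2770 = 839.79 t/h.

839.8 t/h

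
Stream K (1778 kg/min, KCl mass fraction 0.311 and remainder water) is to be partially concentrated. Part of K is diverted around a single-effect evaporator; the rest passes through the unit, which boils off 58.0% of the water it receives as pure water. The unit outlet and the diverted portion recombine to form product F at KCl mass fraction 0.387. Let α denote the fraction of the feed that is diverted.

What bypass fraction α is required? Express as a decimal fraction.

All 1778×0.311 = 552.96 kg/min of KCl reaches F, so F = 552.96/0.387 = 1428.8 kg/min and vapour = 349.17 kg/min.
The evaporator receives (1−α)·1778 of feed at 0.689 water and removes 0.580 of that water:
0.580×0.689×(1−α)×1778 = 349.17
(1−α) = 349.17/710.52 = 0.4914;  α = 0.5086.

0.509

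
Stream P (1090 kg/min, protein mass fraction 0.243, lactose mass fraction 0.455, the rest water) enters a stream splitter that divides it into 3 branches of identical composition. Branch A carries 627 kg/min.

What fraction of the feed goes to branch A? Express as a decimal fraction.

0.575

Fraction to A = 627/1090 = 0.5752.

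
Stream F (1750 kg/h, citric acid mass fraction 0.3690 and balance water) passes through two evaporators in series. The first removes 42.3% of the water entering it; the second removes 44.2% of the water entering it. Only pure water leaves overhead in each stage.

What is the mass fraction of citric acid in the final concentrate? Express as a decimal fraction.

water in feed = 1750×0.631 = 1104.2 kg/h.
After stage 1: water left = (1−0.423)×1104.2 = 637.15; stream total = 1282.9 kg/h.
After stage 2: water left = (1−0.442)×637.15 = 355.53; final concentrate = 1001.3 kg/h.
citric acid fraction = 645.75/1001.3 = 0.6449.

0.6449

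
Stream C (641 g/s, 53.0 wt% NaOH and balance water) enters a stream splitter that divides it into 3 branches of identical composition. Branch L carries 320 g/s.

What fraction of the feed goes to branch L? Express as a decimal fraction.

0.499

Fraction to L = 320/641 = 0.4992.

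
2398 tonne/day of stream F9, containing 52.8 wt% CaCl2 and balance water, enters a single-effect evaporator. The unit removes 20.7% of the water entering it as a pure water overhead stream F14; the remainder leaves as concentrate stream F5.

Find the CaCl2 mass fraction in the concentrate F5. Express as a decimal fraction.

CaCl2 is not removed: 2398×0.528 = 1266.1 tonne/day of CaCl2 enters F5.
water entering = 2398×0.472 = 1131.9 tonne/day; overhead removed = 0.207×1131.9 = 234.29 tonne/day.
Concentrate = 2398 − 234.29 = 2163.7 tonne/day.
Mass fraction = 1266.1/2163.7 = 0.585.

0.585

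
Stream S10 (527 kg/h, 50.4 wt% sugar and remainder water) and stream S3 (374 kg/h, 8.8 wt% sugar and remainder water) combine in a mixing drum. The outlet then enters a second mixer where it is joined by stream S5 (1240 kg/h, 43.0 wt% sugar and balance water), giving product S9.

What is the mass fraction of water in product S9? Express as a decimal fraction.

0.612

Overall, product flow = 2141 kg/h.
water in = 527×0.496 + 374×0.912 + 1240×0.570 = 1309.3 kg/h.
water fraction in S9 = 0.612.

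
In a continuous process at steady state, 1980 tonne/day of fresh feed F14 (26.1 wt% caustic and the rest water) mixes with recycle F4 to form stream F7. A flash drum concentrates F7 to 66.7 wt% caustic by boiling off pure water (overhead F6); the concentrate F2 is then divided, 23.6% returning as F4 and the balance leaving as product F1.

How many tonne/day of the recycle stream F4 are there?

Overall caustic balance (none leaves overhead): caustic in fresh feed = caustic in product, i.e. 1980×0.261 = (1−0.236)·F2·0.667.
F2 = 516.78/(0.667×0.764) = 1014.1 tonne/day.
Recycle F4 = 0.236×1014.1 = 239.33 tonne/day.

239.3 tonne/day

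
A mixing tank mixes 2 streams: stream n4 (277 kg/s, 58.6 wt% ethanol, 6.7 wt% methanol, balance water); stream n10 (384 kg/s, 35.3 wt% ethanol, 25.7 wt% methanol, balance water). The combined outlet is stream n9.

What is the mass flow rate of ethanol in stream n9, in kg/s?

297.9 kg/s

ethanol out = ethanol in = 277×0.586 + 384×0.353 = 297.87 kg/s.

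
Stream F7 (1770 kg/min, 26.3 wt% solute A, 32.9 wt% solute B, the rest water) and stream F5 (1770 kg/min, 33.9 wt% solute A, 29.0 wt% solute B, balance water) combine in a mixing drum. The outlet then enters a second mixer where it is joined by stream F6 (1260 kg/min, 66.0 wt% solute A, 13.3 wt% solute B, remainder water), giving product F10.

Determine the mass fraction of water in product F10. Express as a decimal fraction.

Overall, product flow = 4800 kg/min.
water in = 1770×0.408 + 1770×0.371 + 1260×0.207 = 1639.6 kg/min.
water fraction in F10 = 0.3416.

0.3416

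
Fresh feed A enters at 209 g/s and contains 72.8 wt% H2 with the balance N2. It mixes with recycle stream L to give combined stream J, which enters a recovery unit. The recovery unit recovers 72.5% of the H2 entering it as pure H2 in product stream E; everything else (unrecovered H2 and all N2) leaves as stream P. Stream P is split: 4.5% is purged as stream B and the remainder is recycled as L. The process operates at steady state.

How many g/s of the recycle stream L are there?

1261 g/s

N2 enters only via A and leaves only via the purge: 209×0.272 = 0.045×(N2 in P), and the recovery unit passes all N2, so N2 in J = N2 in P = 1263.3 g/s.
H2 in J: m_A = 209×0.728 + (1−0.045)·(1−0.725)·m_A, so m_A = 152.15/0.7374 = 206.34 g/s.
P = (1−0.725)×206.34 + 1263.3 = 1320 g/s.
Recycle L = (1−0.045)×1320 = 1260.6 g/s.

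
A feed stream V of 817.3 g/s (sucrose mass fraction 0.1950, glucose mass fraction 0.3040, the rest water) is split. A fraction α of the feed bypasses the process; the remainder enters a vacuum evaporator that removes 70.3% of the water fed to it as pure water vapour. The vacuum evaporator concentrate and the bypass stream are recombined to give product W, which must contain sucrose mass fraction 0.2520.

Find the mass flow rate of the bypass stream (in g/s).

All 817.3×0.195 = 159.37 g/s of sucrose reaches W, so W = 159.37/0.252 = 632.43 g/s and vapour = 184.87 g/s.
The evaporator receives (1−α)·817.3 of feed at 0.501 water and removes 0.703 of that water:
0.703×0.501×(1−α)×817.3 = 184.87
(1−α) = 184.87/287.86 = 0.6422;  α = 0.3578.
Bypass flow = 0.3578×817.3 = 292.42 g/s.

292.4 g/s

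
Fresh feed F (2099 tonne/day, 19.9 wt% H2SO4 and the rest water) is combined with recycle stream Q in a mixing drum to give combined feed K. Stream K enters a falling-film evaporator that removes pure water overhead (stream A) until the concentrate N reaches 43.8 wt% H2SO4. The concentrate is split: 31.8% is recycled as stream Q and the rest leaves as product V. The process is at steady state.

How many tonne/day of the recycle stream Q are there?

Overall H2SO4 balance (none leaves overhead): H2SO4 in fresh feed = H2SO4 in product, i.e. 2099×0.199 = (1−0.318)·N·0.438.
N = 417.7/(0.438×0.682) = 1398.3 tonne/day.
Recycle Q = 0.318×1398.3 = 444.67 tonne/day.

444.7 tonne/day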